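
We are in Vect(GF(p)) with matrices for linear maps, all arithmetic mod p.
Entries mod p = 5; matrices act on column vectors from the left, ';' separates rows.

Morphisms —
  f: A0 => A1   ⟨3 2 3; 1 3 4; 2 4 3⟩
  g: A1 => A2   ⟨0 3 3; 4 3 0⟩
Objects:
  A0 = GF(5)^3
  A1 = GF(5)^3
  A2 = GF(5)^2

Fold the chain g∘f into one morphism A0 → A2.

  e0=[1,0,0] f=>[3,1,2] g=>[4,0]
  e1=[0,1,0] f=>[2,3,4] g=>[1,2]
  e2=[0,0,1] f=>[3,4,3] g=>[1,4]
composite: ⟨4 1 1; 0 2 4⟩

Answer: ⟨4 1 1; 0 2 4⟩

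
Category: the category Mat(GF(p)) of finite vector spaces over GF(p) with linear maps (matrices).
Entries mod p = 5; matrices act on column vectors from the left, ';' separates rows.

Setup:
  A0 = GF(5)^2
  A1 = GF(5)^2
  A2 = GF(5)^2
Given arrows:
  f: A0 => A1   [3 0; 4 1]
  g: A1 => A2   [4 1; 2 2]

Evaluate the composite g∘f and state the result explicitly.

Answer: [1 1; 4 2]

Trace:
  e0=[1,0] f=>[3,4] g=>[1,4]
  e1=[0,1] f=>[0,1] g=>[1,2]
composite: [1 1; 4 2]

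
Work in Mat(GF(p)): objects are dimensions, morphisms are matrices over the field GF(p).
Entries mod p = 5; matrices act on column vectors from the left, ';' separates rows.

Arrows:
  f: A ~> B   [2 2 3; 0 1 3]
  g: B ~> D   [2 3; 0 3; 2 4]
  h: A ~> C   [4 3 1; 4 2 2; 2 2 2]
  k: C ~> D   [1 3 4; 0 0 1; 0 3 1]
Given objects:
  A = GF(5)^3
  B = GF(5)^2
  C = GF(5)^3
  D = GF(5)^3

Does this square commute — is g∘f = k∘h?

Answer: DOES NOT COMMUTE

Trace:
Along f;g (path 1):
  e0=(1,0,0) f~>(2,0) g~>(4,0,4)
  e1=(0,1,0) f~>(2,1) g~>(2,3,3)
  e2=(0,0,1) f~>(3,3) g~>(0,4,3)
  composite₁ = [4 2 0; 0 3 4; 4 3 3]
Along h;k (path 2):
  e0=(1,0,0) h~>(4,4,2) k~>(4,2,4)
  e1=(0,1,0) h~>(3,2,2) k~>(2,2,3)
  e2=(0,0,1) h~>(1,2,2) k~>(0,2,3)
  composite₂ = [4 2 0; 2 2 2; 4 3 3]
Equal? distinct morphisms ✗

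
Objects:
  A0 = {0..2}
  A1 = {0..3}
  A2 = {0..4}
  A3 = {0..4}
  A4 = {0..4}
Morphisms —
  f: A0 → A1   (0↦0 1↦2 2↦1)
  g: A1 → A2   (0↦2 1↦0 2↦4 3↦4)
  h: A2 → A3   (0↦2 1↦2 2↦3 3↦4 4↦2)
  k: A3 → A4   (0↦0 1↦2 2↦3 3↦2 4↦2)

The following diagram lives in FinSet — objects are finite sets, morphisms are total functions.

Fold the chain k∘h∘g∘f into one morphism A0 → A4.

Answer: (0↦2 1↦3 2↦3)

Trace:
  0 f→0 g→2 h→3 k→2
  1 f→2 g→4 h→2 k→3
  2 f→1 g→0 h→2 k→3
⟦path⟧: (0↦2 1↦3 2↦3)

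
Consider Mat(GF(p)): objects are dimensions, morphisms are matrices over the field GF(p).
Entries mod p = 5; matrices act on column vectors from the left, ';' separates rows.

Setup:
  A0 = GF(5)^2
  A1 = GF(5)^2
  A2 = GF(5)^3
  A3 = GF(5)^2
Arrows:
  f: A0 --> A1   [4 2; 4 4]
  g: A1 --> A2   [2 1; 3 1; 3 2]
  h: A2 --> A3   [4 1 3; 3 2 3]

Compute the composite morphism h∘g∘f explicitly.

Answer: [4 4; 3 1]

Work:
  e0=⟨1,0⟩ f-->⟨4,4⟩ g-->⟨2,1,0⟩ h-->⟨4,3⟩
  e1=⟨0,1⟩ f-->⟨2,4⟩ g-->⟨3,0,4⟩ h-->⟨4,1⟩
result: [4 4; 3 1]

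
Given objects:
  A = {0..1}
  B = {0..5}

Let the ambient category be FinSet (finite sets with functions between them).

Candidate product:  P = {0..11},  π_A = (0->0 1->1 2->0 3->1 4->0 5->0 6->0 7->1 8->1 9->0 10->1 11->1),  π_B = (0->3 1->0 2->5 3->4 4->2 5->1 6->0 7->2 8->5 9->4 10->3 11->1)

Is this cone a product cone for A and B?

|A|·|B| = 2·6 = 12;  |P| = 12
Check the pairing map k ↦ (π_A(k), π_B(k)):
  0 -> (0,3)
  1 -> (1,0)
  2 -> (0,5)
  3 -> (1,4)
  4 -> (0,2)
  5 -> (0,1)
  6 -> (0,0)
  7 -> (1,2)
  8 -> (1,5)
  9 -> (0,4)
  10 -> (1,3)
  11 -> (1,1)
distinct pairs in image: 12 / 12 needed
  → bijection onto A×B; projections well-typed.

Answer: VALID PRODUCT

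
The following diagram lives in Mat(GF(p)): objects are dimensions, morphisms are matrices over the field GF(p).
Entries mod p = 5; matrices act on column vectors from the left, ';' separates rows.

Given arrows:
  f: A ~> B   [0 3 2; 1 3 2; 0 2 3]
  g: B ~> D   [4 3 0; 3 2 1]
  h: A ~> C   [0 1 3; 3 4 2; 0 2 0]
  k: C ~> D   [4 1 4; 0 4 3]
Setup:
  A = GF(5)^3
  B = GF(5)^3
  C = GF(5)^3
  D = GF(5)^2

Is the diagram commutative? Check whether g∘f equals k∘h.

Answer: COMMUTES

Trace:
Along f;g (path 1):
  e0=⟨1,0,0⟩ f~>⟨0,1,0⟩ g~>⟨3,2⟩
  e1=⟨0,1,0⟩ f~>⟨3,3,2⟩ g~>⟨1,2⟩
  e2=⟨0,0,1⟩ f~>⟨2,2,3⟩ g~>⟨4,3⟩
  ⟦path⟧₁ = [3 1 4; 2 2 3]
Along h;k (path 2):
  e0=⟨1,0,0⟩ h~>⟨0,3,0⟩ k~>⟨3,2⟩
  e1=⟨0,1,0⟩ h~>⟨1,4,2⟩ k~>⟨1,2⟩
  e2=⟨0,0,1⟩ h~>⟨3,2,0⟩ k~>⟨4,3⟩
  ⟦path⟧₂ = [3 1 4; 2 2 3]
Equal? YES — commutes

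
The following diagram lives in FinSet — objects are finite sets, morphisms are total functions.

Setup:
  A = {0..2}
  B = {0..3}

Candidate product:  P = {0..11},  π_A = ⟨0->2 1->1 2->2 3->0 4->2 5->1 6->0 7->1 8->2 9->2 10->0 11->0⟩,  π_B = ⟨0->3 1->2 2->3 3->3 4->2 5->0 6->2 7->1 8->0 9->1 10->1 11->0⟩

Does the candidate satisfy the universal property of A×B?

|A|·|B| = 3·4 = 12;  |P| = 12
Check the pairing map k ↦ (π_A(k), π_B(k)):
  0 -> (2,3)
  1 -> (1,2)
  2 -> (2,3)  ✗ repeats pair of k=0
  3 -> (0,3)
  4 -> (2,2)
  5 -> (1,0)
  6 -> (0,2)
  7 -> (1,1)
  8 -> (2,0)
  9 -> (2,1)
  10 -> (0,1)
  11 -> (0,0)
distinct pairs in image: 11 / 12 needed
  → (2,3) hit at k=0 and k=2

Answer: NOT A VALID PRODUCT — duplicate pair at indices 0,2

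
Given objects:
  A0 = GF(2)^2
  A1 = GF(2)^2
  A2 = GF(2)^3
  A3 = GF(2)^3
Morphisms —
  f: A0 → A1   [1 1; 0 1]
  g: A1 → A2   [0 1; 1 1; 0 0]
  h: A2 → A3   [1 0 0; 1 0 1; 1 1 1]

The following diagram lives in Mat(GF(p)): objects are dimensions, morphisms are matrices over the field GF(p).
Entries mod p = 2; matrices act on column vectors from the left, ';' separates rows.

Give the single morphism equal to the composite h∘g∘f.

Answer: [0 1; 0 1; 1 1]

Work:
  e0=⟨1,0⟩ f→⟨1,0⟩ g→⟨0,1,0⟩ h→⟨0,0,1⟩
  e1=⟨0,1⟩ f→⟨1,1⟩ g→⟨1,0,0⟩ h→⟨1,1,1⟩
⟦path⟧: [0 1; 0 1; 1 1]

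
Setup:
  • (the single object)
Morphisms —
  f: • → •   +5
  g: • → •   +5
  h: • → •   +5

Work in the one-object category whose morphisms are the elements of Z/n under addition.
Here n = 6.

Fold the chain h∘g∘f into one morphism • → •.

Answer: +3

Derivation:
  0 +5≡5 +5≡4 +5≡3  (mod 6)
result: +3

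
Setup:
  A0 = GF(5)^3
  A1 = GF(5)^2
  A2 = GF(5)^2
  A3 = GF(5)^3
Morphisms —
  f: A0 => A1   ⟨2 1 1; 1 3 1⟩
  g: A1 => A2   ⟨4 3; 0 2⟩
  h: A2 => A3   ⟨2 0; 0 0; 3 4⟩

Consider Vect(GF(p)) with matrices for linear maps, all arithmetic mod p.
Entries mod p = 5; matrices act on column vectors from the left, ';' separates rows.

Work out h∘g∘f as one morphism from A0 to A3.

  e0=(1,0,0) f=>(2,1) g=>(1,2) h=>(2,0,1)
  e1=(0,1,0) f=>(1,3) g=>(3,1) h=>(1,0,3)
  e2=(0,0,1) f=>(1,1) g=>(2,2) h=>(4,0,4)
composite: ⟨2 1 4; 0 0 0; 1 3 4⟩

Answer: ⟨2 1 4; 0 0 0; 1 3 4⟩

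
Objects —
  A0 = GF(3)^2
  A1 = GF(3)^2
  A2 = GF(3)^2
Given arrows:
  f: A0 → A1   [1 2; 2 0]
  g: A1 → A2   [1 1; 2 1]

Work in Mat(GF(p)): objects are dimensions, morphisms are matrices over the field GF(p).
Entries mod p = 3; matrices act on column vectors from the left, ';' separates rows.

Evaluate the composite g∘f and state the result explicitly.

  e0=(1,0) f→(1,2) g→(0,1)
  e1=(0,1) f→(2,0) g→(2,1)
composite: [0 2; 1 1]

Answer: [0 2; 1 1]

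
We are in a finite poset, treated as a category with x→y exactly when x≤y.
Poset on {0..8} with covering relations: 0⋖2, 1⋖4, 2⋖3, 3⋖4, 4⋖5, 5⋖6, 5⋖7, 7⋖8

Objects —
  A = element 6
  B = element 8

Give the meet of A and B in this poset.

Common predecessors of 6,8: {0,1,2,3,4,5}
  0 ≤ 5
  1 ≤ 5
  2 ≤ 5
  3 ≤ 5
  4 ≤ 5
  5 ≤ 5
glb = 5

Answer: A∧B = 5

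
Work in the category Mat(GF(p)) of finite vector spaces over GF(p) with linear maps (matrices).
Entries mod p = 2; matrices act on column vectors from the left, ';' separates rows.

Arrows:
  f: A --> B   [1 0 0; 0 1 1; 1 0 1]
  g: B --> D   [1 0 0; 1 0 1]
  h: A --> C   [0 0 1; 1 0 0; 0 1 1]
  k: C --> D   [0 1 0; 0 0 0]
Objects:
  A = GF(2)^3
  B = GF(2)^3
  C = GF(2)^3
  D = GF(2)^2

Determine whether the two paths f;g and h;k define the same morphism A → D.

Answer: DOES NOT COMMUTE

Trace:
Path 1 = f;g:
  e0=[1,0,0] f-->[1,0,1] g-->[1,0]
  e1=[0,1,0] f-->[0,1,0] g-->[0,0]
  e2=[0,0,1] f-->[0,1,1] g-->[0,1]
  result₁ = [1 0 0; 0 0 1]
Path 2 = h;k:
  e0=[1,0,0] h-->[0,1,0] k-->[1,0]
  e1=[0,1,0] h-->[0,0,1] k-->[0,0]
  e2=[0,0,1] h-->[1,0,1] k-->[0,0]
  result₂ = [1 0 0; 0 0 0]
Equal? NO — does not commute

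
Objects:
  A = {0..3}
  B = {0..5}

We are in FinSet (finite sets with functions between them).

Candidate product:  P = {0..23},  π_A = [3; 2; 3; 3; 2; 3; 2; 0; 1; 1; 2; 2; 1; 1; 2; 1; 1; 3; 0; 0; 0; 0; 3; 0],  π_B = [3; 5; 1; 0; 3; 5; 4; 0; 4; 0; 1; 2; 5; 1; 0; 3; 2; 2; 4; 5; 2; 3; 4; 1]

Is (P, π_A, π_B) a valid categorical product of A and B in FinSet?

|A|·|B| = 4·6 = 24;  |P| = 24
Check the pairing map k ↦ (π_A(k), π_B(k)):
  0 : (3,3)
  1 : (2,5)
  2 : (3,1)
  3 : (3,0)
  4 : (2,3)
  5 : (3,5)
  6 : (2,4)
  7 : (0,0)
  8 : (1,4)
  9 : (1,0)
  10 : (2,1)
  11 : (2,2)
  12 : (1,5)
  13 : (1,1)
  14 : (2,0)
  15 : (1,3)
  16 : (1,2)
  17 : (3,2)
  18 : (0,4)
  19 : (0,5)
  20 : (0,2)
  21 : (0,3)
  22 : (3,4)
  23 : (0,1)
distinct pairs in image: 24 / 24 needed
  → bijection onto A×B; projections well-typed.

Answer: VALID PRODUCT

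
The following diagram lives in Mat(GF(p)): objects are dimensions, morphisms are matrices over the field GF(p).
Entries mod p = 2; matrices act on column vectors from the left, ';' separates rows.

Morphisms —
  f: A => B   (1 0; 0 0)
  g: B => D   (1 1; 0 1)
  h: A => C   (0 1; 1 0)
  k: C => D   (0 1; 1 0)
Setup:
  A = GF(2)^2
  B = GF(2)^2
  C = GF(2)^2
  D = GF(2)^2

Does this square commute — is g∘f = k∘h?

Answer: DOES NOT COMMUTE

Derivation:
Along f;g (path 1):
  e0=⟨1,0⟩ f=>⟨1,0⟩ g=>⟨1,0⟩
  e1=⟨0,1⟩ f=>⟨0,0⟩ g=>⟨0,0⟩
  composite₁ = (1 0; 0 0)
Along h;k (path 2):
  e0=⟨1,0⟩ h=>⟨0,1⟩ k=>⟨1,0⟩
  e1=⟨0,1⟩ h=>⟨1,0⟩ k=>⟨0,1⟩
  composite₂ = (1 0; 0 1)
Equal? differ; not commutative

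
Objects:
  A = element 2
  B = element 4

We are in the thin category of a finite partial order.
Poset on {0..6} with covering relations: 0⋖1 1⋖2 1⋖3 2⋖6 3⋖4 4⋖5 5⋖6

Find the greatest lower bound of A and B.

Answer: A∧B = 1

Trace:
{x : x≤A ∧ x≤B} = {0,1}  (A=2, B=4)
  0 ≤ 1
  1 ≤ 1
glb = 1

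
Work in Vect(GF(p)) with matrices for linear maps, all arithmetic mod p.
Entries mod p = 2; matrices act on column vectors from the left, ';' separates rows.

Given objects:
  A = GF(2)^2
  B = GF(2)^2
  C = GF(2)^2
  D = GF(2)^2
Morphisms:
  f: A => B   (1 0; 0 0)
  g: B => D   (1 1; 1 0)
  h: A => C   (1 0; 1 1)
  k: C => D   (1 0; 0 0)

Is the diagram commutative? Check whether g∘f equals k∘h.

Answer: DOES NOT COMMUTE

Trace:
1) trace f;g:
  e0=(1,0) f=>(1,0) g=>(1,1)
  e1=(0,1) f=>(0,0) g=>(0,0)
  result₁ = (1 0; 1 0)
2) trace h;k:
  e0=(1,0) h=>(1,1) k=>(1,0)
  e1=(0,1) h=>(0,1) k=>(0,0)
  result₂ = (1 0; 0 0)
Equal? distinct morphisms ✗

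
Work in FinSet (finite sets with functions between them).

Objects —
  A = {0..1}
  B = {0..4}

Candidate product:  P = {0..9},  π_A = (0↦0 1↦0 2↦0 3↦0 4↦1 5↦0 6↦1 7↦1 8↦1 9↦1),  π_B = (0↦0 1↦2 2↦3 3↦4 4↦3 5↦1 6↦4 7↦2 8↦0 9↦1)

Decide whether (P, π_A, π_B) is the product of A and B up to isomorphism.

|A|·|B| = 2·5 = 10;  |P| = 10
Check the pairing map k ↦ (π_A(k), π_B(k)):
  0 ↦ (0,0)
  1 ↦ (0,2)
  2 ↦ (0,3)
  3 ↦ (0,4)
  4 ↦ (1,3)
  5 ↦ (0,1)
  6 ↦ (1,4)
  7 ↦ (1,2)
  8 ↦ (1,0)
  9 ↦ (1,1)
distinct pairs in image: 10 / 10 needed
  → bijection onto A×B; projections well-typed.

Answer: VALID PRODUCT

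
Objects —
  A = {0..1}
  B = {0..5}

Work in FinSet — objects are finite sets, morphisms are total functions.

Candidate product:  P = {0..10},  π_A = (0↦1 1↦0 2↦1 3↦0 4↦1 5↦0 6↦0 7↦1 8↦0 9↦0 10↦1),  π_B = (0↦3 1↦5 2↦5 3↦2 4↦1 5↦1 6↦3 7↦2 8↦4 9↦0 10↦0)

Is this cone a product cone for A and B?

|A|·|B| = 2·6 = 12;  |P| = 11
  → cardinalities differ; no bijection possible.

Answer: NOT A VALID PRODUCT — |P|=11 ≠ |A|·|B|=12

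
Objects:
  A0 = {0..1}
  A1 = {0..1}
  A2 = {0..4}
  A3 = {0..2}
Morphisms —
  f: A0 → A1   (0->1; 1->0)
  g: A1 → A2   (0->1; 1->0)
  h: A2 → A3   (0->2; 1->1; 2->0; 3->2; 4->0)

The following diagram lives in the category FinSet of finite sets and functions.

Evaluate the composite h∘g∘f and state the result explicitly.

  0 f→1 g→0 h→2
  1 f→0 g→1 h→1
result: (0->2; 1->1)

Answer: (0->2; 1->1)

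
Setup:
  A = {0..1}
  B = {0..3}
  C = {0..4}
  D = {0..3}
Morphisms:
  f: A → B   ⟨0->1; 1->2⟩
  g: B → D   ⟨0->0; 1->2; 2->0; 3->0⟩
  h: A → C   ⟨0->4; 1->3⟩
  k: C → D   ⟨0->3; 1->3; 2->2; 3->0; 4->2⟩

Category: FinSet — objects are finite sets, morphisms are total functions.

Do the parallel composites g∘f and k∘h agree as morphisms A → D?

Answer: COMMUTES

Trace:
Along f;g (path 1):
  0 f→1 g→2
  1 f→2 g→0
  composite₁ = ⟨0->2; 1->0⟩
Along h;k (path 2):
  0 h→4 k→2
  1 h→3 k→0
  composite₂ = ⟨0->2; 1->0⟩
Equal? same morphism ✓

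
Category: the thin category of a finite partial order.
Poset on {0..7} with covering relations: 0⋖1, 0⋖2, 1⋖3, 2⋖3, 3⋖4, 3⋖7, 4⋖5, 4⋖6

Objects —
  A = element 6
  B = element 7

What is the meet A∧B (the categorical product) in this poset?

Answer: A∧B = 3

Trace:
Common predecessors of 6,7: {0,1,2,3}
  0 ⊑ 3
  1 ⊑ 3
  2 ⊑ 3
  3 ⊑ 3
glb = 3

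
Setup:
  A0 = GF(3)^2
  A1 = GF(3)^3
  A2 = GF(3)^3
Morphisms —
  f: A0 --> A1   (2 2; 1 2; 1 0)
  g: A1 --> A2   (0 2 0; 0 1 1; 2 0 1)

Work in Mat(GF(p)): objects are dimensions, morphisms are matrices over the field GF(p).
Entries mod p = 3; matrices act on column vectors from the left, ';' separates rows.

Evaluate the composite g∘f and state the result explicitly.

Answer: (2 1; 2 2; 2 1)

Derivation:
  e0=(1,0) f-->(2,1,1) g-->(2,2,2)
  e1=(0,1) f-->(2,2,0) g-->(1,2,1)
⟦path⟧: (2 1; 2 2; 2 1)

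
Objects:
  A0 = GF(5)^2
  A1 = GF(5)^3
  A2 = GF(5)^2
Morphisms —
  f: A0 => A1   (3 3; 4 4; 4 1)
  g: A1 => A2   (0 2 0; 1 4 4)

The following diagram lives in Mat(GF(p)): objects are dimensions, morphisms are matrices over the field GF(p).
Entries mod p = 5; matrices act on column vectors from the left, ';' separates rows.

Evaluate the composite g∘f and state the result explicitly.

Answer: (3 3; 0 3)

Derivation:
  e0=⟨1,0⟩ f=>⟨3,4,4⟩ g=>⟨3,0⟩
  e1=⟨0,1⟩ f=>⟨3,4,1⟩ g=>⟨3,3⟩
result: (3 3; 0 3)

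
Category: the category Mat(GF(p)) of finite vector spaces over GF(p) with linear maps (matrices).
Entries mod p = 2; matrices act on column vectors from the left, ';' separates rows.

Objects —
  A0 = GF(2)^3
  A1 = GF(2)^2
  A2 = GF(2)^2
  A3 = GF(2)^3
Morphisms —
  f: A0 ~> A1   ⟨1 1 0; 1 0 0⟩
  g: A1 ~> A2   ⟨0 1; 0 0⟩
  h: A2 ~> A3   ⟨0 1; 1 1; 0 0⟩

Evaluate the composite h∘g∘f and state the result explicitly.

  e0=⟨1,0,0⟩ f~>⟨1,1⟩ g~>⟨1,0⟩ h~>⟨0,1,0⟩
  e1=⟨0,1,0⟩ f~>⟨1,0⟩ g~>⟨0,0⟩ h~>⟨0,0,0⟩
  e2=⟨0,0,1⟩ f~>⟨0,0⟩ g~>⟨0,0⟩ h~>⟨0,0,0⟩
⟦path⟧: ⟨0 0 0; 1 0 0; 0 0 0⟩

Answer: ⟨0 0 0; 1 0 0; 0 0 0⟩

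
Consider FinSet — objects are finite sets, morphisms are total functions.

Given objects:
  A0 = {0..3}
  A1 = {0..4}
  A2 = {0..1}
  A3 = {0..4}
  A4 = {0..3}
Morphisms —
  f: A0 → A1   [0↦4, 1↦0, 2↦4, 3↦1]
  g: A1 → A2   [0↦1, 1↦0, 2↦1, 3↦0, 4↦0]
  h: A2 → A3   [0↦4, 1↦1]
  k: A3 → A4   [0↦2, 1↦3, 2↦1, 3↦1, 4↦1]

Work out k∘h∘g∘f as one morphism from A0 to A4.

  0 f→4 g→0 h→4 k→1
  1 f→0 g→1 h→1 k→3
  2 f→4 g→0 h→4 k→1
  3 f→1 g→0 h→4 k→1
result: [0↦1, 1↦3, 2↦1, 3↦1]

Answer: [0↦1, 1↦3, 2↦1, 3↦1]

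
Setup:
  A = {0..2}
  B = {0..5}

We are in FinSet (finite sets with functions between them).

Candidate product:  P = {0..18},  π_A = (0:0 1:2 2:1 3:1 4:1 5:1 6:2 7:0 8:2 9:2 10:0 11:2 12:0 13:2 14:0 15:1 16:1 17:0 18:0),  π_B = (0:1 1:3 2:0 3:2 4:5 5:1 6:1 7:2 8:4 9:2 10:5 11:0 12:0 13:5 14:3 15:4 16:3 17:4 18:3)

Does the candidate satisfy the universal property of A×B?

Answer: NOT A VALID PRODUCT — |P|=19 ≠ |A|·|B|=18

Trace:
|A|·|B| = 3·6 = 18;  |P| = 19
  → cardinalities differ; no bijection possible.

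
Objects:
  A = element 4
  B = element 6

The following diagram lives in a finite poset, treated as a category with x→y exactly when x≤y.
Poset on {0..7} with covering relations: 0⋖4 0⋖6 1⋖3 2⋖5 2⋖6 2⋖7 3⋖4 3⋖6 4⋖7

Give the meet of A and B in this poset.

Answer: NO MEET EXISTS

Trace:
Common predecessors of 4,6: {0,1,3}
  maximal lower bounds 0 and 3 are incomparable: neither 0≤3 nor 3≤0
→ no greatest lower bound exists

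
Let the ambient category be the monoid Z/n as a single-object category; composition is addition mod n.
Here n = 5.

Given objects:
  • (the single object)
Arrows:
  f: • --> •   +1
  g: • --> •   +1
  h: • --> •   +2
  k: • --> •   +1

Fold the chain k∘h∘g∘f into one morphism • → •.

Answer: +0

Derivation:
  0 +1≡1 +1≡2 +2≡4 +1≡0  (mod 5)
result: +0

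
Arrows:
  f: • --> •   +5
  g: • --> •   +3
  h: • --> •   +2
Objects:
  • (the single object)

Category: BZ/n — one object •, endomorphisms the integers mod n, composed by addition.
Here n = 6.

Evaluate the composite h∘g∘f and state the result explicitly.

Answer: +4

Trace:
  0 +5≡5 +3≡2 +2≡4  (mod 6)
result: +4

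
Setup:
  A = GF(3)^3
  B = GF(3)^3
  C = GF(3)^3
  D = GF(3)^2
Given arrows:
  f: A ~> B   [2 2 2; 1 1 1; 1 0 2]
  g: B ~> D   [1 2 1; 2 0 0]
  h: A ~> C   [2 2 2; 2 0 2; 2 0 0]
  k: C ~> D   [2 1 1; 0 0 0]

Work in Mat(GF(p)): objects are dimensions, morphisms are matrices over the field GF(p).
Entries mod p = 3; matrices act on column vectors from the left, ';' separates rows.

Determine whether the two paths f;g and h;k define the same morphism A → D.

Along f;g (path 1):
  e0=⟨1,0,0⟩ f~>⟨2,1,1⟩ g~>⟨2,1⟩
  e1=⟨0,1,0⟩ f~>⟨2,1,0⟩ g~>⟨1,1⟩
  e2=⟨0,0,1⟩ f~>⟨2,1,2⟩ g~>⟨0,1⟩
  composite₁ = [2 1 0; 1 1 1]
Along h;k (path 2):
  e0=⟨1,0,0⟩ h~>⟨2,2,2⟩ k~>⟨2,0⟩
  e1=⟨0,1,0⟩ h~>⟨2,0,0⟩ k~>⟨1,0⟩
  e2=⟨0,0,1⟩ h~>⟨2,2,0⟩ k~>⟨0,0⟩
  composite₂ = [2 1 0; 0 0 0]
Equal? distinct morphisms ✗

Answer: DOES NOT COMMUTE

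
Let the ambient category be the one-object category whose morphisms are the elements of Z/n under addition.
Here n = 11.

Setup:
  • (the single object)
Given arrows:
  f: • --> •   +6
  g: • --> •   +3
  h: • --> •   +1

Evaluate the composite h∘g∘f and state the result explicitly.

  0 +6≡6 +3≡9 +1≡10  (mod 11)
⟦path⟧: +10

Answer: +10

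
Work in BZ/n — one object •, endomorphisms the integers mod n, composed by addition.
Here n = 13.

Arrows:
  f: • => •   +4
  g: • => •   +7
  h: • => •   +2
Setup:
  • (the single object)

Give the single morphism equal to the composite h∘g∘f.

  0 +4≡4 +7≡11 +2≡0  (mod 13)
result: +0

Answer: +0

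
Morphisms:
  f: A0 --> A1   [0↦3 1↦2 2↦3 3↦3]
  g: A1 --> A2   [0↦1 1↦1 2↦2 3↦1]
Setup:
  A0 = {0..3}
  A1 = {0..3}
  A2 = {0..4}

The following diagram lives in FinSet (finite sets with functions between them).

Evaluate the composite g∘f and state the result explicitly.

  0 f-->3 g-->1
  1 f-->2 g-->2
  2 f-->3 g-->1
  3 f-->3 g-->1
result: [0↦1 1↦2 2↦1 3↦1]

Answer: [0↦1 1↦2 2↦1 3↦1]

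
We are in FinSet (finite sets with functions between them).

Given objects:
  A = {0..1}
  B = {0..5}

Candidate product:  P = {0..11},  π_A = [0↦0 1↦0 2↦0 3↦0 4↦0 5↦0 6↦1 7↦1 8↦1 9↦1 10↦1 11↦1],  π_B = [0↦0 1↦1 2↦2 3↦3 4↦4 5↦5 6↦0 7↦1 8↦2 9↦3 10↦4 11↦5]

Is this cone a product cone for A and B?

|A|·|B| = 2·6 = 12;  |P| = 12
Check the pairing map k ↦ (π_A(k), π_B(k)):
  0 ↦ (0,0)
  1 ↦ (0,1)
  2 ↦ (0,2)
  3 ↦ (0,3)
  4 ↦ (0,4)
  5 ↦ (0,5)
  6 ↦ (1,0)
  7 ↦ (1,1)
  8 ↦ (1,2)
  9 ↦ (1,3)
  10 ↦ (1,4)
  11 ↦ (1,5)
distinct pairs in image: 12 / 12 needed
  → bijection onto A×B; projections well-typed.

Answer: VALID PRODUCT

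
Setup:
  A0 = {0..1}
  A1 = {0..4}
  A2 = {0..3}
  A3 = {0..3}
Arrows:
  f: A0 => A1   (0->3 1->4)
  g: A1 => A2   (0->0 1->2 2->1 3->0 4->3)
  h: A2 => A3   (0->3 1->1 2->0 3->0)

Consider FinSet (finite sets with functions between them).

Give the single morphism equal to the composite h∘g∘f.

  0 f=>3 g=>0 h=>3
  1 f=>4 g=>3 h=>0
⟦path⟧: (0->3 1->0)

Answer: (0->3 1->0)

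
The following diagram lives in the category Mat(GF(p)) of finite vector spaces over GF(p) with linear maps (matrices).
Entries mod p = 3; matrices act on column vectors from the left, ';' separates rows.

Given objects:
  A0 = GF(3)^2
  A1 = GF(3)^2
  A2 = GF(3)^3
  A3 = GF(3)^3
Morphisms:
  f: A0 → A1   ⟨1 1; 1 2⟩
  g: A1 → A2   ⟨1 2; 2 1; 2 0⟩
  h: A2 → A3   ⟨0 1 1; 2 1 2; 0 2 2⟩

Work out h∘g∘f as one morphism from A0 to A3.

  e0=⟨1,0⟩ f→⟨1,1⟩ g→⟨0,0,2⟩ h→⟨2,1,1⟩
  e1=⟨0,1⟩ f→⟨1,2⟩ g→⟨2,1,2⟩ h→⟨0,0,0⟩
⟦path⟧: ⟨2 0; 1 0; 1 0⟩

Answer: ⟨2 0; 1 0; 1 0⟩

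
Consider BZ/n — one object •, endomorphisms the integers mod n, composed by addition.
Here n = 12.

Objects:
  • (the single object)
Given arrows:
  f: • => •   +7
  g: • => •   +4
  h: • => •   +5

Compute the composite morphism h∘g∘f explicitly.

  0 +7≡7 +4≡11 +5≡4  (mod 12)
⟦path⟧: +4

Answer: +4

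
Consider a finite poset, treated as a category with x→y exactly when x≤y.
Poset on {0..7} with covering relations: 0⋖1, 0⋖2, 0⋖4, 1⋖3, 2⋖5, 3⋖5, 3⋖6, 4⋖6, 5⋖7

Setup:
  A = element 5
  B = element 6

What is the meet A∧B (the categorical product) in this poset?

{x : x≤A ∧ x≤B} = {0,1,3}  (A=5, B=6)
  0 ≤ 3
  1 ≤ 3
  3 ≤ 3
glb = 3

Answer: A∧B = 3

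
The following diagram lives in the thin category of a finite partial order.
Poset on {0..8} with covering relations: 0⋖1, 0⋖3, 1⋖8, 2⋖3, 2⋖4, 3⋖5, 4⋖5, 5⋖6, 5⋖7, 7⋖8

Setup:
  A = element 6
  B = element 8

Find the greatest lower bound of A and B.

Lower bounds of A=6 and B=8: {0,2,3,4,5}
  0 <= 5
  2 <= 5
  3 <= 5
  4 <= 5
  5 <= 5
glb = 5

Answer: A∧B = 5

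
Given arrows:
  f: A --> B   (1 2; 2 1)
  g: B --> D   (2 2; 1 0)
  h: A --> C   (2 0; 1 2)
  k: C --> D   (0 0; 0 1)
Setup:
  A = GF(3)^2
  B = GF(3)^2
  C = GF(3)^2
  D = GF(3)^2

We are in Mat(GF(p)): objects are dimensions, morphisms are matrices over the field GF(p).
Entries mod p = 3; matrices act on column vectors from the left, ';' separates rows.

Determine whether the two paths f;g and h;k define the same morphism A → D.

Answer: COMMUTES

Work:
1) trace f;g:
  e0=[1,0] f-->[1,2] g-->[0,1]
  e1=[0,1] f-->[2,1] g-->[0,2]
  composite₁ = (0 0; 1 2)
2) trace h;k:
  e0=[1,0] h-->[2,1] k-->[0,1]
  e1=[0,1] h-->[0,2] k-->[0,2]
  composite₂ = (0 0; 1 2)
Equal? same morphism ✓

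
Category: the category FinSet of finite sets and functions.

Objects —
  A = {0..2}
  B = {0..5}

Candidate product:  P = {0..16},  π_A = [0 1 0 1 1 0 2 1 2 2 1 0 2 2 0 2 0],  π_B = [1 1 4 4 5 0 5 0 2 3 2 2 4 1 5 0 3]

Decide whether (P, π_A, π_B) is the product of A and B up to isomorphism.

Answer: NOT A VALID PRODUCT — |P|=17 ≠ |A|·|B|=18

Derivation:
|A|·|B| = 3·6 = 18;  |P| = 17
  → cardinalities differ; no bijection possible.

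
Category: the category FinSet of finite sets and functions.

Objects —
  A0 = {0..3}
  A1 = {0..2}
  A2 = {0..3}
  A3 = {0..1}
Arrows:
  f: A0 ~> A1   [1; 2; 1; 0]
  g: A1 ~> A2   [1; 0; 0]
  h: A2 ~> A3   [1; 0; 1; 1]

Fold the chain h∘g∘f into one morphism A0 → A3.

Answer: [1; 1; 1; 0]

Work:
  0 f~>1 g~>0 h~>1
  1 f~>2 g~>0 h~>1
  2 f~>1 g~>0 h~>1
  3 f~>0 g~>1 h~>0
⟦path⟧: [1; 1; 1; 0]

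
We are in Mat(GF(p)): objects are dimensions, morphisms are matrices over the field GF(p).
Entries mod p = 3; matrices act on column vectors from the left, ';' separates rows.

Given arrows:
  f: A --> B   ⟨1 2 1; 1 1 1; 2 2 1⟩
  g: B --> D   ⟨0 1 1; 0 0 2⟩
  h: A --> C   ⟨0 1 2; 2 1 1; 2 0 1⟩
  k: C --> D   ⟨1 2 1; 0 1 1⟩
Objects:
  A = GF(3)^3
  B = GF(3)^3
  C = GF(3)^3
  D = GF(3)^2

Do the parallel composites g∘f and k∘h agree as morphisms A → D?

Path 1 = f;g:
  e0=[1,0,0] f-->[1,1,2] g-->[0,1]
  e1=[0,1,0] f-->[2,1,2] g-->[0,1]
  e2=[0,0,1] f-->[1,1,1] g-->[2,2]
  composite₁ = ⟨0 0 2; 1 1 2⟩
Path 2 = h;k:
  e0=[1,0,0] h-->[0,2,2] k-->[0,1]
  e1=[0,1,0] h-->[1,1,0] k-->[0,1]
  e2=[0,0,1] h-->[2,1,1] k-->[2,2]
  composite₂ = ⟨0 0 2; 1 1 2⟩
Equal? same morphism ✓

Answer: COMMUTES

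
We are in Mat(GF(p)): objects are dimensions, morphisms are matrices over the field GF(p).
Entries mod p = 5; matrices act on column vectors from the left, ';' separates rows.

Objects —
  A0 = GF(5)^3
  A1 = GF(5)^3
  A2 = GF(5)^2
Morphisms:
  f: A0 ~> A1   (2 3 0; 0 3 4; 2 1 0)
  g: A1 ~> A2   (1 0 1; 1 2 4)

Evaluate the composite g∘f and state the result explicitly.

Answer: (4 4 0; 0 3 3)

Trace:
  e0=(1,0,0) f~>(2,0,2) g~>(4,0)
  e1=(0,1,0) f~>(3,3,1) g~>(4,3)
  e2=(0,0,1) f~>(0,4,0) g~>(0,3)
result: (4 4 0; 0 3 3)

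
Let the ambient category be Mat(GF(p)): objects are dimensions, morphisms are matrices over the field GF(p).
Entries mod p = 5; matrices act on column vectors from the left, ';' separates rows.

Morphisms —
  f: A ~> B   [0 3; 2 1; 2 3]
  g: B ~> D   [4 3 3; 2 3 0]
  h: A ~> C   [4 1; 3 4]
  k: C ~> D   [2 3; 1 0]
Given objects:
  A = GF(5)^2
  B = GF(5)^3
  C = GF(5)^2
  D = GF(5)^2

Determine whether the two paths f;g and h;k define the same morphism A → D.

Path 1 = f;g:
  e0=[1,0] f~>[0,2,2] g~>[2,1]
  e1=[0,1] f~>[3,1,3] g~>[4,4]
  composite₁ = [2 4; 1 4]
Path 2 = h;k:
  e0=[1,0] h~>[4,3] k~>[2,4]
  e1=[0,1] h~>[1,4] k~>[4,1]
  composite₂ = [2 4; 4 1]
Equal? distinct morphisms ✗

Answer: DOES NOT COMMUTE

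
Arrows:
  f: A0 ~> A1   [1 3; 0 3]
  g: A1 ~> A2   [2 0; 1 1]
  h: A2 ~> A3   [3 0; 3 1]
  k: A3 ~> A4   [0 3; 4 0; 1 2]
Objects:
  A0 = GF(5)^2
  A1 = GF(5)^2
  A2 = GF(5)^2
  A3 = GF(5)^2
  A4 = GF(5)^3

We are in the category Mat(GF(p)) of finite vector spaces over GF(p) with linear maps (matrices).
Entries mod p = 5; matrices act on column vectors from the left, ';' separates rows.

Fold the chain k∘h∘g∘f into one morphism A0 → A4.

Answer: [1 2; 4 2; 0 1]

Derivation:
  e0=(1,0) f~>(1,0) g~>(2,1) h~>(1,2) k~>(1,4,0)
  e1=(0,1) f~>(3,3) g~>(1,1) h~>(3,4) k~>(2,2,1)
result: [1 2; 4 2; 0 1]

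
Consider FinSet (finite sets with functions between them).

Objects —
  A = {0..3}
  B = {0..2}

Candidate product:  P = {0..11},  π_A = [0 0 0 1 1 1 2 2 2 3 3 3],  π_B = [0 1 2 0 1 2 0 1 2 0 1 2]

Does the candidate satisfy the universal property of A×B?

|A|·|B| = 4·3 = 12;  |P| = 12
Check the pairing map k ↦ (π_A(k), π_B(k)):
  0 ↦ (0,0)
  1 ↦ (0,1)
  2 ↦ (0,2)
  3 ↦ (1,0)
  4 ↦ (1,1)
  5 ↦ (1,2)
  6 ↦ (2,0)
  7 ↦ (2,1)
  8 ↦ (2,2)
  9 ↦ (3,0)
  10 ↦ (3,1)
  11 ↦ (3,2)
distinct pairs in image: 12 / 12 needed
  → bijection onto A×B; projections well-typed.

Answer: VALID PRODUCT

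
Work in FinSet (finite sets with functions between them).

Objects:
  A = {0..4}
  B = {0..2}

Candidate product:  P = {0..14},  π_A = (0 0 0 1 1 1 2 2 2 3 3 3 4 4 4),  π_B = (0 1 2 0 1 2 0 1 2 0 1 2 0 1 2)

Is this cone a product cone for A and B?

Answer: VALID PRODUCT

Derivation:
|A|·|B| = 5·3 = 15;  |P| = 15
Check the pairing map k ↦ (π_A(k), π_B(k)):
  0 -> (0,0)
  1 -> (0,1)
  2 -> (0,2)
  3 -> (1,0)
  4 -> (1,1)
  5 -> (1,2)
  6 -> (2,0)
  7 -> (2,1)
  8 -> (2,2)
  9 -> (3,0)
  10 -> (3,1)
  11 -> (3,2)
  12 -> (4,0)
  13 -> (4,1)
  14 -> (4,2)
distinct pairs in image: 15 / 15 needed
  → bijection onto A×B; projections well-typed.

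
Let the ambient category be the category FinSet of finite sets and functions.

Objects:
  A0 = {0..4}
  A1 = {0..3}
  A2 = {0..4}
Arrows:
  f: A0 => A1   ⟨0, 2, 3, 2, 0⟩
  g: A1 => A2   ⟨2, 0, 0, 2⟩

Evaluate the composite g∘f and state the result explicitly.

  0 f=>0 g=>2
  1 f=>2 g=>0
  2 f=>3 g=>2
  3 f=>2 g=>0
  4 f=>0 g=>2
composite: ⟨2, 0, 2, 0, 2⟩

Answer: ⟨2, 0, 2, 0, 2⟩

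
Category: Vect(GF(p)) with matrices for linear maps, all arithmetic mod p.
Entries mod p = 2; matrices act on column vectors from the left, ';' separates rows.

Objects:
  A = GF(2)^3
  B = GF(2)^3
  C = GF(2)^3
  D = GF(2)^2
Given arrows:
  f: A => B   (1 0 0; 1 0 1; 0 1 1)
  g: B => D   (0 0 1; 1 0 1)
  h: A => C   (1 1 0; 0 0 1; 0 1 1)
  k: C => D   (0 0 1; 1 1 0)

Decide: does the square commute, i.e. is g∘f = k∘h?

Answer: COMMUTES

Trace:
Path 1 = f;g:
  e0=(1,0,0) f=>(1,1,0) g=>(0,1)
  e1=(0,1,0) f=>(0,0,1) g=>(1,1)
  e2=(0,0,1) f=>(0,1,1) g=>(1,1)
  result₁ = (0 1 1; 1 1 1)
Path 2 = h;k:
  e0=(1,0,0) h=>(1,0,0) k=>(0,1)
  e1=(0,1,0) h=>(1,0,1) k=>(1,1)
  e2=(0,0,1) h=>(0,1,1) k=>(1,1)
  result₂ = (0 1 1; 1 1 1)
Equal? YES — commutes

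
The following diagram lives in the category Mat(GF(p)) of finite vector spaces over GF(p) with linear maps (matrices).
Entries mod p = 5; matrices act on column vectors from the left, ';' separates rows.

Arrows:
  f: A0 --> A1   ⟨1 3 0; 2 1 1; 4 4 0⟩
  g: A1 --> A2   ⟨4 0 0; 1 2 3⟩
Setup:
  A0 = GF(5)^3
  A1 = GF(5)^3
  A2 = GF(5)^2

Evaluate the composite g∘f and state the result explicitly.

Answer: ⟨4 2 0; 2 2 2⟩

Derivation:
  e0=[1,0,0] f-->[1,2,4] g-->[4,2]
  e1=[0,1,0] f-->[3,1,4] g-->[2,2]
  e2=[0,0,1] f-->[0,1,0] g-->[0,2]
result: ⟨4 2 0; 2 2 2⟩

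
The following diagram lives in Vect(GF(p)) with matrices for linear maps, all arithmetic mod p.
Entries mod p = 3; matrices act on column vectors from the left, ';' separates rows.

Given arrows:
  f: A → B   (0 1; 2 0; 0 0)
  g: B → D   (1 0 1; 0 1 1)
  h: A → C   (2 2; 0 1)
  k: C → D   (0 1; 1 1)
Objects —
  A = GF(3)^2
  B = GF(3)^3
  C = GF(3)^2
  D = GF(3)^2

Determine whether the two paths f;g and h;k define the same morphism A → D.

Along f;g (path 1):
  e0=(1,0) f→(0,2,0) g→(0,2)
  e1=(0,1) f→(1,0,0) g→(1,0)
  result₁ = (0 1; 2 0)
Along h;k (path 2):
  e0=(1,0) h→(2,0) k→(0,2)
  e1=(0,1) h→(2,1) k→(1,0)
  result₂ = (0 1; 2 0)
Equal? equal; square commutes

Answer: COMMUTES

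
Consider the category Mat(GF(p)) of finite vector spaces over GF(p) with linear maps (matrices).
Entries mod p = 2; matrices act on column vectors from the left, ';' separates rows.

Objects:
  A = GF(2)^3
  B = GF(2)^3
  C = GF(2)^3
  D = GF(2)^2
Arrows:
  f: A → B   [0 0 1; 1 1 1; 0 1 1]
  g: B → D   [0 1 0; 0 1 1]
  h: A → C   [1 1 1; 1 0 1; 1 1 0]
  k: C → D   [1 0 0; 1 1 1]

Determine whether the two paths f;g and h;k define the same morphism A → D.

1) trace f;g:
  e0=⟨1,0,0⟩ f→⟨0,1,0⟩ g→⟨1,1⟩
  e1=⟨0,1,0⟩ f→⟨0,1,1⟩ g→⟨1,0⟩
  e2=⟨0,0,1⟩ f→⟨1,1,1⟩ g→⟨1,0⟩
  ⟦path⟧₁ = [1 1 1; 1 0 0]
2) trace h;k:
  e0=⟨1,0,0⟩ h→⟨1,1,1⟩ k→⟨1,1⟩
  e1=⟨0,1,0⟩ h→⟨1,0,1⟩ k→⟨1,0⟩
  e2=⟨0,0,1⟩ h→⟨1,1,0⟩ k→⟨1,0⟩
  ⟦path⟧₂ = [1 1 1; 1 0 0]
Equal? same morphism ✓

Answer: COMMUTES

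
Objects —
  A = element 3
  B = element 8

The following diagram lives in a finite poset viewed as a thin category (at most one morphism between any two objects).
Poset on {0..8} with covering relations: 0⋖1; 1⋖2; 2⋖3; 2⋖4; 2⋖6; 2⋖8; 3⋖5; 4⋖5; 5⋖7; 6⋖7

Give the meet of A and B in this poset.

Answer: A∧B = 2

Work:
Common predecessors of 3,8: {0,1,2}
  0 ⊑ 2
  1 ⊑ 2
  2 ⊑ 2
glb = 2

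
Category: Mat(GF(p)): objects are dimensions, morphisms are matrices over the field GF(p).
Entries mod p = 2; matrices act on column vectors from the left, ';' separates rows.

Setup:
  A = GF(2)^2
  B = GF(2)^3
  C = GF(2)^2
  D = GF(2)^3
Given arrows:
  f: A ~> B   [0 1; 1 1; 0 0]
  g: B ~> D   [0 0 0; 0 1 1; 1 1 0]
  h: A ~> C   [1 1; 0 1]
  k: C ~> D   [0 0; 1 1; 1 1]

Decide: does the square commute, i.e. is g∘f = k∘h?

Answer: DOES NOT COMMUTE

Derivation:
Path 1 = f;g:
  e0=(1,0) f~>(0,1,0) g~>(0,1,1)
  e1=(0,1) f~>(1,1,0) g~>(0,1,0)
  composite₁ = [0 0; 1 1; 1 0]
Path 2 = h;k:
  e0=(1,0) h~>(1,0) k~>(0,1,1)
  e1=(0,1) h~>(1,1) k~>(0,0,0)
  composite₂ = [0 0; 1 0; 1 0]
Equal? distinct morphisms ✗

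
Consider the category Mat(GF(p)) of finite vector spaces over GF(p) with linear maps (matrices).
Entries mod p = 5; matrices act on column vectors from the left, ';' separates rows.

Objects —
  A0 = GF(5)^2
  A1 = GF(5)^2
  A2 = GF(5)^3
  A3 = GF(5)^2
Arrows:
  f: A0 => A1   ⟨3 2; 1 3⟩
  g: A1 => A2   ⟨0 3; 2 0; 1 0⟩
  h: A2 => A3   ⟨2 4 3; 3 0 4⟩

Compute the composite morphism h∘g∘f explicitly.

Answer: ⟨4 0; 1 0⟩

Work:
  e0=[1,0] f=>[3,1] g=>[3,1,3] h=>[4,1]
  e1=[0,1] f=>[2,3] g=>[4,4,2] h=>[0,0]
⟦path⟧: ⟨4 0; 1 0⟩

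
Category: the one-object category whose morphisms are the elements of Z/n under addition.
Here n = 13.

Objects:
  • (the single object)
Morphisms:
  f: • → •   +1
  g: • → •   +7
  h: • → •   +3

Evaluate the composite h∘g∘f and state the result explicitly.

  0 +1≡1 +7≡8 +3≡11  (mod 13)
composite: +11

Answer: +11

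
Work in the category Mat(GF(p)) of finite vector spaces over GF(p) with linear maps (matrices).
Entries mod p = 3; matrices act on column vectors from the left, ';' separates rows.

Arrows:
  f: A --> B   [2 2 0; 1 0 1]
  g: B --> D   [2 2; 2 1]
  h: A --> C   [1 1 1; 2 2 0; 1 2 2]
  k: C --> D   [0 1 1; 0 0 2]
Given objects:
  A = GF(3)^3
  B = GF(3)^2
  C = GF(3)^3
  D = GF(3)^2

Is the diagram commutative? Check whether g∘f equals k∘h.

Answer: COMMUTES

Work:
Path 1 = f;g:
  e0=[1,0,0] f-->[2,1] g-->[0,2]
  e1=[0,1,0] f-->[2,0] g-->[1,1]
  e2=[0,0,1] f-->[0,1] g-->[2,1]
  ⟦path⟧₁ = [0 1 2; 2 1 1]
Path 2 = h;k:
  e0=[1,0,0] h-->[1,2,1] k-->[0,2]
  e1=[0,1,0] h-->[1,2,2] k-->[1,1]
  e2=[0,0,1] h-->[1,0,2] k-->[2,1]
  ⟦path⟧₂ = [0 1 2; 2 1 1]
Equal? equal; square commutes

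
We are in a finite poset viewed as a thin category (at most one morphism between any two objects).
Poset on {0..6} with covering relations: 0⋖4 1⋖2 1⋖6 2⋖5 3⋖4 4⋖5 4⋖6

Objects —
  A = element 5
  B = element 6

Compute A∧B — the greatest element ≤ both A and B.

Lower bounds of A=5 and B=6: {0,1,3,4}
  maximal lower bounds 1 and 4 are incomparable: neither 1⊑4 nor 4⊑1
→ no greatest lower bound exists

Answer: NO MEET EXISTS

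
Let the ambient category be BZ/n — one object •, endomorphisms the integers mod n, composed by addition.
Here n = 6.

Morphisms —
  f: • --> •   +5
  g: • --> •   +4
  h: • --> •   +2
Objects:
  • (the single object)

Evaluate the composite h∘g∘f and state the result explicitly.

  0 +5≡5 +4≡3 +2≡5  (mod 6)
result: +5

Answer: +5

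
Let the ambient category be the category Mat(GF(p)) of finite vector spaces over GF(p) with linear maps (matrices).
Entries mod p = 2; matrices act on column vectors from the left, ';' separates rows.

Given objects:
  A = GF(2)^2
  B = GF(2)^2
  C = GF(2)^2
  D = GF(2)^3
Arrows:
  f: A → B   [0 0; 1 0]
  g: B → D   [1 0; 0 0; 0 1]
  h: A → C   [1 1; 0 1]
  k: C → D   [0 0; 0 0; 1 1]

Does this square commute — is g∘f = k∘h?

Along f;g (path 1):
  e0=[1,0] f→[0,1] g→[0,0,1]
  e1=[0,1] f→[0,0] g→[0,0,0]
  ⟦path⟧₁ = [0 0; 0 0; 1 0]
Along h;k (path 2):
  e0=[1,0] h→[1,0] k→[0,0,1]
  e1=[0,1] h→[1,1] k→[0,0,0]
  ⟦path⟧₂ = [0 0; 0 0; 1 0]
Equal? same morphism ✓

Answer: COMMUTES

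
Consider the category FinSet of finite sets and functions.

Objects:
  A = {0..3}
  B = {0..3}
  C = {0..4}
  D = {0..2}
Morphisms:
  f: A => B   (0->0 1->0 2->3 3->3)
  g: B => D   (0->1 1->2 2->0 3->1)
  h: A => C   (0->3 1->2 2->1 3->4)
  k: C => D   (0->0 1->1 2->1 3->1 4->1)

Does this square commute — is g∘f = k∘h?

Answer: COMMUTES

Derivation:
Path 1 = f;g:
  0 f=>0 g=>1
  1 f=>0 g=>1
  2 f=>3 g=>1
  3 f=>3 g=>1
  ⟦path⟧₁ = (0->1 1->1 2->1 3->1)
Path 2 = h;k:
  0 h=>3 k=>1
  1 h=>2 k=>1
  2 h=>1 k=>1
  3 h=>4 k=>1
  ⟦path⟧₂ = (0->1 1->1 2->1 3->1)
Equal? equal; square commutes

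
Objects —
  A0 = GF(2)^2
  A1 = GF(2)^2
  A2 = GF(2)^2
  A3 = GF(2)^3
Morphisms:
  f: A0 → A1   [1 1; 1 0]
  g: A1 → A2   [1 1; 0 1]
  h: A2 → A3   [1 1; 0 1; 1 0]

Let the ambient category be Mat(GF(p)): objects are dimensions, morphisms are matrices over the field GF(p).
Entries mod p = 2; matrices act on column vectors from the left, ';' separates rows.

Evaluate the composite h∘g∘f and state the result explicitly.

  e0=(1,0) f→(1,1) g→(0,1) h→(1,1,0)
  e1=(0,1) f→(1,0) g→(1,0) h→(1,0,1)
⟦path⟧: [1 1; 1 0; 0 1]

Answer: [1 1; 1 0; 0 1]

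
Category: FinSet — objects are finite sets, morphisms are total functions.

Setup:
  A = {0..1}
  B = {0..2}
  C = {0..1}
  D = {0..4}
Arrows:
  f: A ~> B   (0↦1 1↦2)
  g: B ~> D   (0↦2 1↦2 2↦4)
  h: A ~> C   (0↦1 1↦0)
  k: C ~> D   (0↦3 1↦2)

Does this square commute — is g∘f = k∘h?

Answer: DOES NOT COMMUTE

Work:
Along f;g (path 1):
  0 f~>1 g~>2
  1 f~>2 g~>4
  result₁ = (0↦2 1↦4)
Along h;k (path 2):
  0 h~>1 k~>2
  1 h~>0 k~>3
  result₂ = (0↦2 1↦3)
Equal? differ; not commutative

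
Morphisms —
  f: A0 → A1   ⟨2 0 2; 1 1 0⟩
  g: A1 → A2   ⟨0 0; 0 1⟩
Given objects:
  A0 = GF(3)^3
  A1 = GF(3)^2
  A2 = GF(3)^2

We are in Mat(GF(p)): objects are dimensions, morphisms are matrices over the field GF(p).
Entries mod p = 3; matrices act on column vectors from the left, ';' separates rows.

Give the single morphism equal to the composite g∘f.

  e0=⟨1,0,0⟩ f→⟨2,1⟩ g→⟨0,1⟩
  e1=⟨0,1,0⟩ f→⟨0,1⟩ g→⟨0,1⟩
  e2=⟨0,0,1⟩ f→⟨2,0⟩ g→⟨0,0⟩
result: ⟨0 0 0; 1 1 0⟩

Answer: ⟨0 0 0; 1 1 0⟩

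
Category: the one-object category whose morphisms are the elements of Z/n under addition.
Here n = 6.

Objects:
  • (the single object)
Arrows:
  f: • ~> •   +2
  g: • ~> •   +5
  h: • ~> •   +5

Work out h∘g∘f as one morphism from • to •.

Answer: +0

Derivation:
  0 +2≡2 +5≡1 +5≡0  (mod 6)
⟦path⟧: +0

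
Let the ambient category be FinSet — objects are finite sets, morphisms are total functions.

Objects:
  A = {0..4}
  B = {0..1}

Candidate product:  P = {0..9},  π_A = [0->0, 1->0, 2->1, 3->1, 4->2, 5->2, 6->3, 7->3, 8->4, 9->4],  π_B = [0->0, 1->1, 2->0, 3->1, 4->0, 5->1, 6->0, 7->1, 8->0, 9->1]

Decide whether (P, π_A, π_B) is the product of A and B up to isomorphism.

|A|·|B| = 5·2 = 10;  |P| = 10
Check the pairing map k ↦ (π_A(k), π_B(k)):
  0 -> (0,0)
  1 -> (0,1)
  2 -> (1,0)
  3 -> (1,1)
  4 -> (2,0)
  5 -> (2,1)
  6 -> (3,0)
  7 -> (3,1)
  8 -> (4,0)
  9 -> (4,1)
distinct pairs in image: 10 / 10 needed
  → bijection onto A×B; projections well-typed.

Answer: VALID PRODUCT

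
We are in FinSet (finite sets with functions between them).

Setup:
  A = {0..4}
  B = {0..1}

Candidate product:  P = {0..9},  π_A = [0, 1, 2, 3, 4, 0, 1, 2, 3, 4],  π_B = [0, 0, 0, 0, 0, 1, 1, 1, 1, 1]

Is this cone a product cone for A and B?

Answer: VALID PRODUCT

Trace:
|A|·|B| = 5·2 = 10;  |P| = 10
Check the pairing map k ↦ (π_A(k), π_B(k)):
  0 ↦ (0,0)
  1 ↦ (1,0)
  2 ↦ (2,0)
  3 ↦ (3,0)
  4 ↦ (4,0)
  5 ↦ (0,1)
  6 ↦ (1,1)
  7 ↦ (2,1)
  8 ↦ (3,1)
  9 ↦ (4,1)
distinct pairs in image: 10 / 10 needed
  → bijection onto A×B; projections well-typed.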